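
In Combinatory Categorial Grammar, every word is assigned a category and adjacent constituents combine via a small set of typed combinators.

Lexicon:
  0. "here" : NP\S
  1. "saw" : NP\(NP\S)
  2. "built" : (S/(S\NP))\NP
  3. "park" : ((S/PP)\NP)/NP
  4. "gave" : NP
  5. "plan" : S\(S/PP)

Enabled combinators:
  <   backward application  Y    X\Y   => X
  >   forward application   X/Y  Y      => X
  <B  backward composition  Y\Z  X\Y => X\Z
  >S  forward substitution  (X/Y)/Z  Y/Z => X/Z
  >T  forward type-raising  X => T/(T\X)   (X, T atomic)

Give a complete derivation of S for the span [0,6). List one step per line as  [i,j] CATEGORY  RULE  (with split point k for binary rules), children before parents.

[0,1] NP\S  lex  "here"
[1,2] NP\(NP\S)  lex  "saw"
[0,2] NP  <  k=1
[2,3] (S/(S\NP))\NP  lex  "built"
[0,3] S/(S\NP)  <  k=2
[3,4] ((S/PP)\NP)/NP  lex  "park"
[4,5] NP  lex  "gave"
[3,5] (S/PP)\NP  >  k=4
[5,6] S\(S/PP)  lex  "plan"
[3,6] S\NP  <B  k=5
[0,6] S  >  k=3

[0,6] S   >
  [0,3] S/(S\NP)   <
    [0,2] NP   <
      [0,1] "here" : NP\S
      [1,2] "saw" : NP\(NP\S)
    [2,3] "built" : (S/(S\NP))\NP
  [3,6] S\NP   <B
    [3,5] (S/PP)\NP   >
      [3,4] "park" : ((S/PP)\NP)/NP
      [4,5] "gave" : NP
    [5,6] "plan" : S\(S/PP)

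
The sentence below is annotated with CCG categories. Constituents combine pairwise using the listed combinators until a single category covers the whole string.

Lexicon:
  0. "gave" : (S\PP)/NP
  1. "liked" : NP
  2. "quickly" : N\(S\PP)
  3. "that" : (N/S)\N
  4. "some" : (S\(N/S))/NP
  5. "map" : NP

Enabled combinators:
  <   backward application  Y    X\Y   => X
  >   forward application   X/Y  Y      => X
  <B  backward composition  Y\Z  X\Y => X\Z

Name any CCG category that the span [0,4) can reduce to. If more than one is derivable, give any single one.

[0,6] S   <
  [0,4] N/S   <
    [0,3] N   <
      [0,2] S\PP   >
        [0,1] "gave" : (S\PP)/NP
        [1,2] "liked" : NP
      [2,3] "quickly" : N\(S\PP)
    [3,4] "that" : (N/S)\N
  [4,6] S\(N/S)   >
    [4,5] "some" : (S\(N/S))/NP
    [5,6] "map" : NP

N/S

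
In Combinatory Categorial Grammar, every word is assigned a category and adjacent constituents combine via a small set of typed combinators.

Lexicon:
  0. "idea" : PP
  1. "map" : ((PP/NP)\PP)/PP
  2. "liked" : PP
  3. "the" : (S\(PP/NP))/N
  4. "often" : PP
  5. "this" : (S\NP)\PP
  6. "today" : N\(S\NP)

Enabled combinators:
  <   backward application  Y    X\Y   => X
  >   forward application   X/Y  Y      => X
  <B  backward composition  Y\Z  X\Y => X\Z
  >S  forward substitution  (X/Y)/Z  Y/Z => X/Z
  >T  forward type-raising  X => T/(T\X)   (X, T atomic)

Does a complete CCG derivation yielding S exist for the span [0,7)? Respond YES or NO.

YES

[0,7] S   <
  [0,3] PP/NP   <
    [0,1] "idea" : PP
    [1,3] (PP/NP)\PP   >
      [1,2] "map" : ((PP/NP)\PP)/PP
      [2,3] "liked" : PP
  [3,7] S\(PP/NP)   >
    [3,4] "the" : (S\(PP/NP))/N
    [4,7] N   >
      [4,5] N/(N\PP)   >T
        [4,5] "often" : PP
      [5,7] N\PP   <B
        [5,6] "this" : (S\NP)\PP
        [6,7] "today" : N\(S\NP)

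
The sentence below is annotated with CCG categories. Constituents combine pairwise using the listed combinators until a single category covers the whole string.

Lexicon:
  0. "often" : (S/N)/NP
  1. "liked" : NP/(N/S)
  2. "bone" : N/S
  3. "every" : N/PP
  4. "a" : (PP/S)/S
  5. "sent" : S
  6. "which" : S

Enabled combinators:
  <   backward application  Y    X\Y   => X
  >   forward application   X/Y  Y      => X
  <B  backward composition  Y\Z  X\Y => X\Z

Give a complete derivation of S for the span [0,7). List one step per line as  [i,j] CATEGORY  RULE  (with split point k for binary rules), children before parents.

[0,7] S   >
  [0,3] S/N   >
    [0,1] "often" : (S/N)/NP
    [1,3] NP   >
      [1,2] "liked" : NP/(N/S)
      [2,3] "bone" : N/S
  [3,7] N   >
    [3,4] "every" : N/PP
    [4,7] PP   >
      [4,6] PP/S   >
        [4,5] "a" : (PP/S)/S
        [5,6] "sent" : S
      [6,7] "which" : S

[0,1] (S/N)/NP  lex  "often"
[1,2] NP/(N/S)  lex  "liked"
[2,3] N/S  lex  "bone"
[1,3] NP  >  k=2
[0,3] S/N  >  k=1
[3,4] N/PP  lex  "every"
[4,5] (PP/S)/S  lex  "a"
[5,6] S  lex  "sent"
[4,6] PP/S  >  k=5
[6,7] S  lex  "which"
[4,7] PP  >  k=6
[3,7] N  >  k=4
[0,7] S  >  k=3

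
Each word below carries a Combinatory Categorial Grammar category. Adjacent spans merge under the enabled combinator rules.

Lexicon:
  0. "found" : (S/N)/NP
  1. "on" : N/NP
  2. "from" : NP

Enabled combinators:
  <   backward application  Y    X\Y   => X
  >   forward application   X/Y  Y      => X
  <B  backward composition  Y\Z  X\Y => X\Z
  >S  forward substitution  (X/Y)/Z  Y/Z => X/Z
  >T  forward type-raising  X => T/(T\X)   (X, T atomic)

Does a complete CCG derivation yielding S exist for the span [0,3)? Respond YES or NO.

[0,3] S   >
  [0,2] S/NP   >S
    [0,1] "found" : (S/N)/NP
    [1,2] "on" : N/NP
  [2,3] "from" : NP

YES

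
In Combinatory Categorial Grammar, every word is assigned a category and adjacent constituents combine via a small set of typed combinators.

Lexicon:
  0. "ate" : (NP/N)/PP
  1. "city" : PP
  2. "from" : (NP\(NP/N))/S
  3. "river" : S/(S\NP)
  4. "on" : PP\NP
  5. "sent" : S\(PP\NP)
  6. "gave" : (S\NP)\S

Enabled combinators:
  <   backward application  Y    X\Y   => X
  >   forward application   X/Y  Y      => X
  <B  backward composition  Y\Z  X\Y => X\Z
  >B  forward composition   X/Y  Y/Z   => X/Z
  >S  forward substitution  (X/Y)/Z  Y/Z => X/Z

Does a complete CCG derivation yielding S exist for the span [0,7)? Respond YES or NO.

NO

(NP/N)/PP PP (NP\(NP/N))/S S/(S\NP) PP\NP S\(PP\NP) (S\NP)\S
CKY chart[0,7] = {NP}; S ∉ chart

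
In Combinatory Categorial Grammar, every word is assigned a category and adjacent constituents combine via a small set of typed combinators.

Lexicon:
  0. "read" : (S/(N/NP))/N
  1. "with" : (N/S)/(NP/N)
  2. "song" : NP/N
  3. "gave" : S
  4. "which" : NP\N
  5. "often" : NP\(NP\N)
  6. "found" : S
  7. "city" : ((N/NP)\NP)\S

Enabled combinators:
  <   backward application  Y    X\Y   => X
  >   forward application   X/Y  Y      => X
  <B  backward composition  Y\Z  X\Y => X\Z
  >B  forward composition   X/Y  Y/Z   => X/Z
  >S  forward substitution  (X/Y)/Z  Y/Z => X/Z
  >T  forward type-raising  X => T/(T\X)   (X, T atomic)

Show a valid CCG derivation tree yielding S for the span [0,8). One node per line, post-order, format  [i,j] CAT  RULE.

[0,8] S   >
  [0,4] S/(N/NP)   >
    [0,1] "read" : (S/(N/NP))/N
    [1,4] N   >
      [1,3] N/S   >
        [1,2] "with" : (N/S)/(NP/N)
        [2,3] "song" : NP/N
      [3,4] "gave" : S
  [4,8] N/NP   <
    [4,6] NP   <
      [4,5] "which" : NP\N
      [5,6] "often" : NP\(NP\N)
    [6,8] (N/NP)\NP   <
      [6,7] "found" : S
      [7,8] "city" : ((N/NP)\NP)\S

[0,1] (S/(N/NP))/N  lex  "read"
[1,2] (N/S)/(NP/N)  lex  "with"
[2,3] NP/N  lex  "song"
[1,3] N/S  >  k=2
[3,4] S  lex  "gave"
[1,4] N  >  k=3
[0,4] S/(N/NP)  >  k=1
[4,5] NP\N  lex  "which"
[5,6] NP\(NP\N)  lex  "often"
[4,6] NP  <  k=5
[6,7] S  lex  "found"
[7,8] ((N/NP)\NP)\S  lex  "city"
[6,8] (N/NP)\NP  <  k=7
[4,8] N/NP  <  k=6
[0,8] S  >  k=4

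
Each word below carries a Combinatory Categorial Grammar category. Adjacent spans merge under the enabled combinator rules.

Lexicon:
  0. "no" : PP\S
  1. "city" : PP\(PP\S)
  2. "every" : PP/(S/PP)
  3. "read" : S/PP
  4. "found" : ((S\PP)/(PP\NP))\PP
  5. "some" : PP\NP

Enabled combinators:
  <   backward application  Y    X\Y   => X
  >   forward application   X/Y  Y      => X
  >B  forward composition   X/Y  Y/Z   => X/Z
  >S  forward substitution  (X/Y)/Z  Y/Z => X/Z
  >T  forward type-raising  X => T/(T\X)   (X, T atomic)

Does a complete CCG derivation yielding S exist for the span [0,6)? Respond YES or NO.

YES

[0,6] S   <
  [0,2] PP   <
    [0,1] "no" : PP\S
    [1,2] "city" : PP\(PP\S)
  [2,6] S\PP   >
    [2,5] (S\PP)/(PP\NP)   <
      [2,4] PP   >
        [2,3] "every" : PP/(S/PP)
        [3,4] "read" : S/PP
      [4,5] "found" : ((S\PP)/(PP\NP))\PP
    [5,6] "some" : PP\NP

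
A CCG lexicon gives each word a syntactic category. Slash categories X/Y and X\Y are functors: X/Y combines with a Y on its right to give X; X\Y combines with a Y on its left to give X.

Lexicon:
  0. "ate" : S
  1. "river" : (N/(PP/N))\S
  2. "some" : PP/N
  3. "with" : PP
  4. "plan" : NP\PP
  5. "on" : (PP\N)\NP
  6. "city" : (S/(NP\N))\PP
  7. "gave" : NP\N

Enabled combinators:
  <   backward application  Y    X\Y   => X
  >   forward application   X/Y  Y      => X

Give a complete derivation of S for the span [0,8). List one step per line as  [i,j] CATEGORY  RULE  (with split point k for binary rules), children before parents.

[0,1] S  lex  "ate"
[1,2] (N/(PP/N))\S  lex  "river"
[0,2] N/(PP/N)  <  k=1
[2,3] PP/N  lex  "some"
[0,3] N  >  k=2
[3,4] PP  lex  "with"
[4,5] NP\PP  lex  "plan"
[3,5] NP  <  k=4
[5,6] (PP\N)\NP  lex  "on"
[3,6] PP\N  <  k=5
[0,6] PP  <  k=3
[6,7] (S/(NP\N))\PP  lex  "city"
[0,7] S/(NP\N)  <  k=6
[7,8] NP\N  lex  "gave"
[0,8] S  >  k=7

[0,8] S   >
  [0,7] S/(NP\N)   <
    [0,6] PP   <
      [0,3] N   >
        [0,2] N/(PP/N)   <
          [0,1] "ate" : S
          [1,2] "river" : (N/(PP/N))\S
        [2,3] "some" : PP/N
      [3,6] PP\N   <
        [3,5] NP   <
          [3,4] "with" : PP
          [4,5] "plan" : NP\PP
        [5,6] "on" : (PP\N)\NP
    [6,7] "city" : (S/(NP\N))\PP
  [7,8] "gave" : NP\N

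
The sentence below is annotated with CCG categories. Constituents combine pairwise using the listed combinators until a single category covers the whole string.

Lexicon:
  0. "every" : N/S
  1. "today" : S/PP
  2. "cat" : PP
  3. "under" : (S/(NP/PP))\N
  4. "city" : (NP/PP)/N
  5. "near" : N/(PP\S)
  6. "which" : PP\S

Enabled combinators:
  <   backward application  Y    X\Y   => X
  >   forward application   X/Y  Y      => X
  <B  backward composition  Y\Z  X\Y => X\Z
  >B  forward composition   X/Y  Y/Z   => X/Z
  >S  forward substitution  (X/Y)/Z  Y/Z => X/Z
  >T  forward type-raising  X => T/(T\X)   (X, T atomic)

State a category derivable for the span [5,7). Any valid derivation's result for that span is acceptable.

[0,7] S   >
  [0,4] S/(NP/PP)   <
    [0,3] N   >
      [0,2] N/PP   >B
        [0,1] "every" : N/S
        [1,2] "today" : S/PP
      [2,3] "cat" : PP
    [3,4] "under" : (S/(NP/PP))\N
  [4,7] NP/PP   >
    [4,5] "city" : (NP/PP)/N
    [5,7] N   >
      [5,6] "near" : N/(PP\S)
      [6,7] "which" : PP\S

N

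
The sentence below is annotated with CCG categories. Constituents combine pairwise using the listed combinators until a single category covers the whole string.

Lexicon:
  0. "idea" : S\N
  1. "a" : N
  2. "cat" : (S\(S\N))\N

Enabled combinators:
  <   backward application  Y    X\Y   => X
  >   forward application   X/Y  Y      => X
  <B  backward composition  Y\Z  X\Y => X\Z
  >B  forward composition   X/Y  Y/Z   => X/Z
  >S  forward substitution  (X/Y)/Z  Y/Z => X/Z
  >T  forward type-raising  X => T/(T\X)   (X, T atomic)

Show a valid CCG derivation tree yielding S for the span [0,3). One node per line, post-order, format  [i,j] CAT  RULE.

[0,3] S   <
  [0,1] "idea" : S\N
  [1,3] S\(S\N)   <
    [1,2] "a" : N
    [2,3] "cat" : (S\(S\N))\N

[0,1] S\N  lex  "idea"
[1,2] N  lex  "a"
[2,3] (S\(S\N))\N  lex  "cat"
[1,3] S\(S\N)  <  k=2
[0,3] S  <  k=1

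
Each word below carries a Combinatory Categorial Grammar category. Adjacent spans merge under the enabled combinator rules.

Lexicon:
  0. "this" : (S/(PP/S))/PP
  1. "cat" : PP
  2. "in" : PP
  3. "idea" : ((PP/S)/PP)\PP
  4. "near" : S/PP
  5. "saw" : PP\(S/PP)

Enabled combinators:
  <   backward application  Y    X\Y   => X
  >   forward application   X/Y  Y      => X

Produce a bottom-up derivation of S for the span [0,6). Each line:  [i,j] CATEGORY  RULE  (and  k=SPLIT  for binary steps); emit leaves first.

[0,6] S   >
  [0,2] S/(PP/S)   >
    [0,1] "this" : (S/(PP/S))/PP
    [1,2] "cat" : PP
  [2,6] PP/S   >
    [2,4] (PP/S)/PP   <
      [2,3] "in" : PP
      [3,4] "idea" : ((PP/S)/PP)\PP
    [4,6] PP   <
      [4,5] "near" : S/PP
      [5,6] "saw" : PP\(S/PP)

[0,1] (S/(PP/S))/PP  lex  "this"
[1,2] PP  lex  "cat"
[0,2] S/(PP/S)  >  k=1
[2,3] PP  lex  "in"
[3,4] ((PP/S)/PP)\PP  lex  "idea"
[2,4] (PP/S)/PP  <  k=3
[4,5] S/PP  lex  "near"
[5,6] PP\(S/PP)  lex  "saw"
[4,6] PP  <  k=5
[2,6] PP/S  >  k=4
[0,6] S  >  k=2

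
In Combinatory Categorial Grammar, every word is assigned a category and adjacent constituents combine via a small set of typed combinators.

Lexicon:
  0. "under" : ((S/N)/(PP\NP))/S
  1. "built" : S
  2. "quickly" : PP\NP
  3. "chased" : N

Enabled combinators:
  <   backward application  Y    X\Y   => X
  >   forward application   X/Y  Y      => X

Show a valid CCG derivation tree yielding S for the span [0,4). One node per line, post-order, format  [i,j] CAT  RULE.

[0,4] S   >
  [0,3] S/N   >
    [0,2] (S/N)/(PP\NP)   >
      [0,1] "under" : ((S/N)/(PP\NP))/S
      [1,2] "built" : S
    [2,3] "quickly" : PP\NP
  [3,4] "chased" : N

[0,1] ((S/N)/(PP\NP))/S  lex  "under"
[1,2] S  lex  "built"
[0,2] (S/N)/(PP\NP)  >  k=1
[2,3] PP\NP  lex  "quickly"
[0,3] S/N  >  k=2
[3,4] N  lex  "chased"
[0,4] S  >  k=3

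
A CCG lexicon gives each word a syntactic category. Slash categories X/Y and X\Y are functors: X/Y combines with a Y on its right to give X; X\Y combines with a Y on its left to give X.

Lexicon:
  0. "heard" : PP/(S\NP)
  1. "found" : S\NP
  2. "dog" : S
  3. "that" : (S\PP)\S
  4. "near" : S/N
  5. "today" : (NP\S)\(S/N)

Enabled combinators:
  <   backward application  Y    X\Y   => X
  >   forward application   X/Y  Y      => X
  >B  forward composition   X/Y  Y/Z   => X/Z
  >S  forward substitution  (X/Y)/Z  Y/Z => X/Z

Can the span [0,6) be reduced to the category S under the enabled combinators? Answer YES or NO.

NO

PP/(S\NP) S\NP S (S\PP)\S S/N (NP\S)\(S/N)
CKY chart[0,6] = {NP}; S ∉ chart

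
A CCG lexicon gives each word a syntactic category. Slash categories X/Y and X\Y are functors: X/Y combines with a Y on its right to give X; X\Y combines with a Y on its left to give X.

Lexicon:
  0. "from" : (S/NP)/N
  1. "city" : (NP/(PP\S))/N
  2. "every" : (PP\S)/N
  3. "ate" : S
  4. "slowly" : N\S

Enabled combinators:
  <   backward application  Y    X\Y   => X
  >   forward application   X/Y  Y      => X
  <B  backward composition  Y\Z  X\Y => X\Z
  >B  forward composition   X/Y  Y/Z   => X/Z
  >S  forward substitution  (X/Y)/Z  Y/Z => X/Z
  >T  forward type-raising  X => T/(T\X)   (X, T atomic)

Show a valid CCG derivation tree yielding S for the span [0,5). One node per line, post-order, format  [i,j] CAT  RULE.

[0,5] S   >
  [0,3] S/N   >S
    [0,1] "from" : (S/NP)/N
    [1,3] NP/N   >S
      [1,2] "city" : (NP/(PP\S))/N
      [2,3] "every" : (PP\S)/N
  [3,5] N   <
    [3,4] "ate" : S
    [4,5] "slowly" : N\S

[0,1] (S/NP)/N  lex  "from"
[1,2] (NP/(PP\S))/N  lex  "city"
[2,3] (PP\S)/N  lex  "every"
[1,3] NP/N  >S  k=2
[0,3] S/N  >S  k=1
[3,4] S  lex  "ate"
[4,5] N\S  lex  "slowly"
[3,5] N  <  k=4
[0,5] S  >  k=3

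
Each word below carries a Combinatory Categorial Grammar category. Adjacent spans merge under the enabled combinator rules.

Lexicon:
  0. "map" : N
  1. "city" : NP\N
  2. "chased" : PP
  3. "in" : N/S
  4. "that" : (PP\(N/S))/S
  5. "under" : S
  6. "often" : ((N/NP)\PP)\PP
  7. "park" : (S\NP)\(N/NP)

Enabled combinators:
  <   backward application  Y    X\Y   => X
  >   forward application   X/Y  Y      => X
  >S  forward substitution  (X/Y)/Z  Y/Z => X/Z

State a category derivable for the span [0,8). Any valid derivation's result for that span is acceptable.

[0,8] S   <
  [0,2] NP   <
    [0,1] "map" : N
    [1,2] "city" : NP\N
  [2,8] S\NP   <
    [2,7] N/NP   <
      [2,3] "chased" : PP
      [3,7] (N/NP)\PP   <
        [3,6] PP   <
          [3,4] "in" : N/S
          [4,6] PP\(N/S)   >
            [4,5] "that" : (PP\(N/S))/S
            [5,6] "under" : S
        [6,7] "often" : ((N/NP)\PP)\PP
    [7,8] "park" : (S\NP)\(N/NP)

S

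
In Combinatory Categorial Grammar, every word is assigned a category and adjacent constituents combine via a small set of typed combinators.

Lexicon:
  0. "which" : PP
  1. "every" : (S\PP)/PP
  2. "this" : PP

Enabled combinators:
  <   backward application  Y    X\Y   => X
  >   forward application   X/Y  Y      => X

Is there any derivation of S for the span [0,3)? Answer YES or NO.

[0,3] S   <
  [0,1] "which" : PP
  [1,3] S\PP   >
    [1,2] "every" : (S\PP)/PP
    [2,3] "this" : PP

YES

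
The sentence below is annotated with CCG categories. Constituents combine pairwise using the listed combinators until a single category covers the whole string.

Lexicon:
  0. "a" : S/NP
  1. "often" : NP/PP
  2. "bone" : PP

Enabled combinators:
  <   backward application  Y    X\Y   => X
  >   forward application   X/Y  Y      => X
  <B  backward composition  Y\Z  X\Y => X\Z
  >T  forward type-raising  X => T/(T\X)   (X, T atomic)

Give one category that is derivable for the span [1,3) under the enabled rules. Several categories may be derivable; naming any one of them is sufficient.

NP

[0,3] S   >
  [0,1] "a" : S/NP
  [1,3] NP   >
    [1,2] "often" : NP/PP
    [2,3] "bone" : PP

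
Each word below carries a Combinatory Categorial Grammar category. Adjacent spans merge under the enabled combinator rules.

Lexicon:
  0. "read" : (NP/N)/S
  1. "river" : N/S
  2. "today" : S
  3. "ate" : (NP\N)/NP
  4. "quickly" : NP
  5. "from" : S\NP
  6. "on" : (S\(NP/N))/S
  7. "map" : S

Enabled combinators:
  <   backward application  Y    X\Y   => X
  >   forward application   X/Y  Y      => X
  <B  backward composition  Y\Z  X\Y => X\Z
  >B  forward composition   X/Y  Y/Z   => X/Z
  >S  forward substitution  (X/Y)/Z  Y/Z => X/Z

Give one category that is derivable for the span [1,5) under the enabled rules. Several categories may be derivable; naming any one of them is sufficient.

NP

[0,8] S   <
  [0,6] NP/N   >
    [0,1] "read" : (NP/N)/S
    [1,6] S   <
      [1,5] NP   <
        [1,3] N   >
          [1,2] "river" : N/S
          [2,3] "today" : S
        [3,5] NP\N   >
          [3,4] "ate" : (NP\N)/NP
          [4,5] "quickly" : NP
      [5,6] "from" : S\NP
  [6,8] S\(NP/N)   >
    [6,7] "on" : (S\(NP/N))/S
    [7,8] "map" : S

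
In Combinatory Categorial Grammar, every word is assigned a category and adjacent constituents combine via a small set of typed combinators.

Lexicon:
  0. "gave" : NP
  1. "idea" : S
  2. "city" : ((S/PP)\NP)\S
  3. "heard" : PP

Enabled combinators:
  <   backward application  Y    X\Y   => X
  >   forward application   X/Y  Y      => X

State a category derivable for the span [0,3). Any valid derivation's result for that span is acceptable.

S/PP

[0,4] S   >
  [0,3] S/PP   <
    [0,1] "gave" : NP
    [1,3] (S/PP)\NP   <
      [1,2] "idea" : S
      [2,3] "city" : ((S/PP)\NP)\S
  [3,4] "heard" : PP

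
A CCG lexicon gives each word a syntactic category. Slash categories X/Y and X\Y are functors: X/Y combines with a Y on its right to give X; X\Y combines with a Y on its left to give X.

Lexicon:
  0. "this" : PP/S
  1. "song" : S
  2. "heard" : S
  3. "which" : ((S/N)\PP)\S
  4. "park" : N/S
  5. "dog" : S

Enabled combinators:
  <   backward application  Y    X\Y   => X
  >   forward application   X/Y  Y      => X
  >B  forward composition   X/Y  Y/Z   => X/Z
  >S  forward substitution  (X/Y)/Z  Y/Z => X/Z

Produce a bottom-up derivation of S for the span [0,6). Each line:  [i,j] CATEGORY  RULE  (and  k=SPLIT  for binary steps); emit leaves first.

[0,1] PP/S  lex  "this"
[1,2] S  lex  "song"
[0,2] PP  >  k=1
[2,3] S  lex  "heard"
[3,4] ((S/N)\PP)\S  lex  "which"
[2,4] (S/N)\PP  <  k=3
[0,4] S/N  <  k=2
[4,5] N/S  lex  "park"
[5,6] S  lex  "dog"
[4,6] N  >  k=5
[0,6] S  >  k=4

[0,6] S   >
  [0,4] S/N   <
    [0,2] PP   >
      [0,1] "this" : PP/S
      [1,2] "song" : S
    [2,4] (S/N)\PP   <
      [2,3] "heard" : S
      [3,4] "which" : ((S/N)\PP)\S
  [4,6] N   >
    [4,5] "park" : N/S
    [5,6] "dog" : S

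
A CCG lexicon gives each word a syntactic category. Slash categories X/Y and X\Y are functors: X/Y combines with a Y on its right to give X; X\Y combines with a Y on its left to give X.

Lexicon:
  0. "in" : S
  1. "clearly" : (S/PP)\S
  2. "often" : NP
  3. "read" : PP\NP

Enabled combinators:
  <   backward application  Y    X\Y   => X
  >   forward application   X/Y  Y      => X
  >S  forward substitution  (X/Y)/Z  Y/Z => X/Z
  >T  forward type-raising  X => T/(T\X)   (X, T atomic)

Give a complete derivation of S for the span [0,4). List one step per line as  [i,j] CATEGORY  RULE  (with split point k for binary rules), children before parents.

[0,1] S  lex  "in"
[1,2] (S/PP)\S  lex  "clearly"
[0,2] S/PP  <  k=1
[2,3] NP  lex  "often"
[2,3] PP/(PP\NP)  >T
[3,4] PP\NP  lex  "read"
[2,4] PP  >  k=3
[0,4] S  >  k=2

[0,4] S   >
  [0,2] S/PP   <
    [0,1] "in" : S
    [1,2] "clearly" : (S/PP)\S
  [2,4] PP   >
    [2,3] PP/(PP\NP)   >T
      [2,3] "often" : NP
    [3,4] "read" : PP\NP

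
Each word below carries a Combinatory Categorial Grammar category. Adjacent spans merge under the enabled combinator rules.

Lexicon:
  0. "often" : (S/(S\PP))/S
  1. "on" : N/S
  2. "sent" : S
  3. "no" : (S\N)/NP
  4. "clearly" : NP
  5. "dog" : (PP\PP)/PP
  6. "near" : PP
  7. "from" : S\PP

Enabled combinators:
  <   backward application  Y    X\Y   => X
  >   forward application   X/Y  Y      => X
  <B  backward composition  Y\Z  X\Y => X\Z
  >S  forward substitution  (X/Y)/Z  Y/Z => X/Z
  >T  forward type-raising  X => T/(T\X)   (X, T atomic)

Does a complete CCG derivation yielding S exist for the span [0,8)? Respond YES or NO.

YES

[0,8] S   >
  [0,5] S/(S\PP)   >
    [0,1] "often" : (S/(S\PP))/S
    [1,5] S   <
      [1,3] N   >
        [1,2] "on" : N/S
        [2,3] "sent" : S
      [3,5] S\N   >
        [3,4] "no" : (S\N)/NP
        [4,5] "clearly" : NP
  [5,8] S\PP   <B
    [5,7] PP\PP   >
      [5,6] "dog" : (PP\PP)/PP
      [6,7] "near" : PP
    [7,8] "from" : S\PP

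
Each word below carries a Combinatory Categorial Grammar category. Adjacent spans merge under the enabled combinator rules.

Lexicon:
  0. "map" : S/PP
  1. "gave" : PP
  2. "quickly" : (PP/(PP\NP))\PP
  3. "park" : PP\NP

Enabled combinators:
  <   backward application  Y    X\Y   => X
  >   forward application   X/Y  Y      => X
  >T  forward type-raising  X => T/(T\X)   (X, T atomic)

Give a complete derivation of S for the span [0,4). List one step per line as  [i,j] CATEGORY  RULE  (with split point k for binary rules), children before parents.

[0,4] S   >
  [0,1] "map" : S/PP
  [1,4] PP   >
    [1,3] PP/(PP\NP)   <
      [1,2] "gave" : PP
      [2,3] "quickly" : (PP/(PP\NP))\PP
    [3,4] "park" : PP\NP

[0,1] S/PP  lex  "map"
[1,2] PP  lex  "gave"
[2,3] (PP/(PP\NP))\PP  lex  "quickly"
[1,3] PP/(PP\NP)  <  k=2
[3,4] PP\NP  lex  "park"
[1,4] PP  >  k=3
[0,4] S  >  k=1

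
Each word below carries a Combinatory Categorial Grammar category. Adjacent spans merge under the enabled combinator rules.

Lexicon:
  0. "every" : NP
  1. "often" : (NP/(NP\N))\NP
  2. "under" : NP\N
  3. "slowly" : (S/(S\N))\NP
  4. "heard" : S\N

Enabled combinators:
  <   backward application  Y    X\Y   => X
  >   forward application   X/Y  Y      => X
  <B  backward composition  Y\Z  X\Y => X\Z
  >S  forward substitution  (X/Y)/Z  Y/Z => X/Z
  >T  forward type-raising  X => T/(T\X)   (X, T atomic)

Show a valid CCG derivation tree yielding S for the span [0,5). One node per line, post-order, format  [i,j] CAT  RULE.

[0,5] S   >
  [0,4] S/(S\N)   <
    [0,3] NP   >
      [0,2] NP/(NP\N)   <
        [0,1] "every" : NP
        [1,2] "often" : (NP/(NP\N))\NP
      [2,3] "under" : NP\N
    [3,4] "slowly" : (S/(S\N))\NP
  [4,5] "heard" : S\N

[0,1] NP  lex  "every"
[1,2] (NP/(NP\N))\NP  lex  "often"
[0,2] NP/(NP\N)  <  k=1
[2,3] NP\N  lex  "under"
[0,3] NP  >  k=2
[3,4] (S/(S\N))\NP  lex  "slowly"
[0,4] S/(S\N)  <  k=3
[4,5] S\N  lex  "heard"
[0,5] S  >  k=4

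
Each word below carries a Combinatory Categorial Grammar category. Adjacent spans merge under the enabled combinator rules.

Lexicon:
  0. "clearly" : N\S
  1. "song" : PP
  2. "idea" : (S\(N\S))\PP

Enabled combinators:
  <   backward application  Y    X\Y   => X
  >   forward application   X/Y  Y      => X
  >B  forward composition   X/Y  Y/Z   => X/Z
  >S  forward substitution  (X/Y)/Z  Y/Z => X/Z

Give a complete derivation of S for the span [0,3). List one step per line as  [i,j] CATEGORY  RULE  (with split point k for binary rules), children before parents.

[0,1] N\S  lex  "clearly"
[1,2] PP  lex  "song"
[2,3] (S\(N\S))\PP  lex  "idea"
[1,3] S\(N\S)  <  k=2
[0,3] S  <  k=1

[0,3] S   <
  [0,1] "clearly" : N\S
  [1,3] S\(N\S)   <
    [1,2] "song" : PP
    [2,3] "idea" : (S\(N\S))\PP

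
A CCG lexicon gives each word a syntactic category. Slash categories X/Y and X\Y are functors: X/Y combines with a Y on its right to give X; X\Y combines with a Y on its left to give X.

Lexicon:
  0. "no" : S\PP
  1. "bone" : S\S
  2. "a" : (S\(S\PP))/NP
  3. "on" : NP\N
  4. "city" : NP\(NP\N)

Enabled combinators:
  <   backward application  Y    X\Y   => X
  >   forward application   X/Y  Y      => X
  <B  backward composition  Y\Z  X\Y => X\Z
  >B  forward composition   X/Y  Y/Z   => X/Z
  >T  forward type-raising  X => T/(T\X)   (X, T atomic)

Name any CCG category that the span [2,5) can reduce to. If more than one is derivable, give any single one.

S\(S\PP)

[0,5] S   <
  [0,2] S\PP   <B
    [0,1] "no" : S\PP
    [1,2] "bone" : S\S
  [2,5] S\(S\PP)   >
    [2,3] "a" : (S\(S\PP))/NP
    [3,5] NP   <
      [3,4] "on" : NP\N
      [4,5] "city" : NP\(NP\N)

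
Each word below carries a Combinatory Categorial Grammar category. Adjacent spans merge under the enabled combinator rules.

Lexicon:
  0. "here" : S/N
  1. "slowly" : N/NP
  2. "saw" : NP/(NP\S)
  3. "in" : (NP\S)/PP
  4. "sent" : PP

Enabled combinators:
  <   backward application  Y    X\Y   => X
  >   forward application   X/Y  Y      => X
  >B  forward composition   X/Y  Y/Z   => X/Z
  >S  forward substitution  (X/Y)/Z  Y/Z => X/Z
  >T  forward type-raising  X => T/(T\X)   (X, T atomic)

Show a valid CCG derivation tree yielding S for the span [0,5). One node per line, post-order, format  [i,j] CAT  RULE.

[0,5] S   >
  [0,2] S/NP   >B
    [0,1] "here" : S/N
    [1,2] "slowly" : N/NP
  [2,5] NP   >
    [2,3] "saw" : NP/(NP\S)
    [3,5] NP\S   >
      [3,4] "in" : (NP\S)/PP
      [4,5] "sent" : PP

[0,1] S/N  lex  "here"
[1,2] N/NP  lex  "slowly"
[0,2] S/NP  >B  k=1
[2,3] NP/(NP\S)  lex  "saw"
[3,4] (NP\S)/PP  lex  "in"
[4,5] PP  lex  "sent"
[3,5] NP\S  >  k=4
[2,5] NP  >  k=3
[0,5] S  >  k=2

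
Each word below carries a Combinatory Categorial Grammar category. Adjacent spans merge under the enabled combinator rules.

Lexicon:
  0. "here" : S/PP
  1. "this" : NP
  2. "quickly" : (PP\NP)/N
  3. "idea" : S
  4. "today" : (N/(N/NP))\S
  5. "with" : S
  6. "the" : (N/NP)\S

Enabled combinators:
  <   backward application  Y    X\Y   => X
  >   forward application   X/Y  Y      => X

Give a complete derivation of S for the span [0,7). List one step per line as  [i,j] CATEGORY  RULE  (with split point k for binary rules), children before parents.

[0,1] S/PP  lex  "here"
[1,2] NP  lex  "this"
[2,3] (PP\NP)/N  lex  "quickly"
[3,4] S  lex  "idea"
[4,5] (N/(N/NP))\S  lex  "today"
[3,5] N/(N/NP)  <  k=4
[5,6] S  lex  "with"
[6,7] (N/NP)\S  lex  "the"
[5,7] N/NP  <  k=6
[3,7] N  >  k=5
[2,7] PP\NP  >  k=3
[1,7] PP  <  k=2
[0,7] S  >  k=1

[0,7] S   >
  [0,1] "here" : S/PP
  [1,7] PP   <
    [1,2] "this" : NP
    [2,7] PP\NP   >
      [2,3] "quickly" : (PP\NP)/N
      [3,7] N   >
        [3,5] N/(N/NP)   <
          [3,4] "idea" : S
          [4,5] "today" : (N/(N/NP))\S
        [5,7] N/NP   <
          [5,6] "with" : S
          [6,7] "the" : (N/NP)\S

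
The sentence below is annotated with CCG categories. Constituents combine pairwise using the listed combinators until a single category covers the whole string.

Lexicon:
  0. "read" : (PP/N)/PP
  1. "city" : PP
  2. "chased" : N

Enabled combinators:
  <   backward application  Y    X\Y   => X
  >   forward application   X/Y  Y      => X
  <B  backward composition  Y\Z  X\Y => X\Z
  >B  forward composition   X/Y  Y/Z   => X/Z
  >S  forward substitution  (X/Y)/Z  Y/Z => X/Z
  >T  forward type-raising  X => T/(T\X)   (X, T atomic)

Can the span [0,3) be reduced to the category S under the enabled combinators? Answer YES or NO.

(PP/N)/PP PP N
CKY chart[0,3] = {N/(N\PP), NP/(NP\PP), PP, PP/(N\N), PP/(PP\PP), S/(S\PP)}; S ∉ chart

NO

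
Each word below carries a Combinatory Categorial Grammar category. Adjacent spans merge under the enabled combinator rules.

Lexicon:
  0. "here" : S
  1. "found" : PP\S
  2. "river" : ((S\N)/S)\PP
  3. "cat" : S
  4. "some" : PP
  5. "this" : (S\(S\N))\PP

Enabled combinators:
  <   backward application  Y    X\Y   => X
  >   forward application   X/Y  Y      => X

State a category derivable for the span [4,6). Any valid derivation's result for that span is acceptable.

S\(S\N)

[0,6] S   <
  [0,4] S\N   >
    [0,3] (S\N)/S   <
      [0,2] PP   <
        [0,1] "here" : S
        [1,2] "found" : PP\S
      [2,3] "river" : ((S\N)/S)\PP
    [3,4] "cat" : S
  [4,6] S\(S\N)   <
    [4,5] "some" : PP
    [5,6] "this" : (S\(S\N))\PP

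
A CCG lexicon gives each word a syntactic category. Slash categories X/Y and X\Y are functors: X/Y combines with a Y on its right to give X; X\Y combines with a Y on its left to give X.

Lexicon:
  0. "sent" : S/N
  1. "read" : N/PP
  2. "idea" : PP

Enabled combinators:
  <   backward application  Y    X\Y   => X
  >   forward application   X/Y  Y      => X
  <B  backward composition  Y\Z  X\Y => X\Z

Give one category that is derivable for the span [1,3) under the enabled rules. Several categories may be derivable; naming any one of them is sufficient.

[0,3] S   >
  [0,1] "sent" : S/N
  [1,3] N   >
    [1,2] "read" : N/PP
    [2,3] "idea" : PP

N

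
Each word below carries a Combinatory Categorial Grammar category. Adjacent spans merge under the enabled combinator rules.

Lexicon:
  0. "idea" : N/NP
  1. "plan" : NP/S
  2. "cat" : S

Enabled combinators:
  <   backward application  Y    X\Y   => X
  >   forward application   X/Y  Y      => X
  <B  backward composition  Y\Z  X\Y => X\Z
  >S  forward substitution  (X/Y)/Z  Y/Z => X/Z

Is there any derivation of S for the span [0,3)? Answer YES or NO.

N/NP NP/S S
CKY chart[0,3] = {N}; S ∉ chart

NO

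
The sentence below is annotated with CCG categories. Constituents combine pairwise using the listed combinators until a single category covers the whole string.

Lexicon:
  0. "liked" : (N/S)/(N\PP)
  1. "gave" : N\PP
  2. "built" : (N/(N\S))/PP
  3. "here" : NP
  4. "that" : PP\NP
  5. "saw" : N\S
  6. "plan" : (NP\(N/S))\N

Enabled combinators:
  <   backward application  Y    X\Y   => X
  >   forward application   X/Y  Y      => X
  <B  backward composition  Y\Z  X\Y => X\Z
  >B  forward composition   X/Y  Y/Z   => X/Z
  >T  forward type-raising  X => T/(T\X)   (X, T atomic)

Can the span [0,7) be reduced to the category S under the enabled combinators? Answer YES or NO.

NO

(N/S)/(N\PP) N\PP (N/(N\S))/PP NP PP\NP N\S (NP\(N/S))\N
CKY chart[0,7] = {N/(N\NP), NP, NP/(NP\NP), PP/(PP\NP), S/(S\NP)}; S ∉ chart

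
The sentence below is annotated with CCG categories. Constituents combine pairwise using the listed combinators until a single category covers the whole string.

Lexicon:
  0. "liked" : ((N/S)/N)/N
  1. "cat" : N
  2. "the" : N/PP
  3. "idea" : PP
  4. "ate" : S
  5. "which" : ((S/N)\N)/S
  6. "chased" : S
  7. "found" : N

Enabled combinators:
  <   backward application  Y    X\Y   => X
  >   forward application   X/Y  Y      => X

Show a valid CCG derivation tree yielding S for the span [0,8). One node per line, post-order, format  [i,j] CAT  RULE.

[0,1] ((N/S)/N)/N  lex  "liked"
[1,2] N  lex  "cat"
[0,2] (N/S)/N  >  k=1
[2,3] N/PP  lex  "the"
[3,4] PP  lex  "idea"
[2,4] N  >  k=3
[0,4] N/S  >  k=2
[4,5] S  lex  "ate"
[0,5] N  >  k=4
[5,6] ((S/N)\N)/S  lex  "which"
[6,7] S  lex  "chased"
[5,7] (S/N)\N  >  k=6
[0,7] S/N  <  k=5
[7,8] N  lex  "found"
[0,8] S  >  k=7

[0,8] S   >
  [0,7] S/N   <
    [0,5] N   >
      [0,4] N/S   >
        [0,2] (N/S)/N   >
          [0,1] "liked" : ((N/S)/N)/N
          [1,2] "cat" : N
        [2,4] N   >
          [2,3] "the" : N/PP
          [3,4] "idea" : PP
      [4,5] "ate" : S
    [5,7] (S/N)\N   >
      [5,6] "which" : ((S/N)\N)/S
      [6,7] "chased" : S
  [7,8] "found" : N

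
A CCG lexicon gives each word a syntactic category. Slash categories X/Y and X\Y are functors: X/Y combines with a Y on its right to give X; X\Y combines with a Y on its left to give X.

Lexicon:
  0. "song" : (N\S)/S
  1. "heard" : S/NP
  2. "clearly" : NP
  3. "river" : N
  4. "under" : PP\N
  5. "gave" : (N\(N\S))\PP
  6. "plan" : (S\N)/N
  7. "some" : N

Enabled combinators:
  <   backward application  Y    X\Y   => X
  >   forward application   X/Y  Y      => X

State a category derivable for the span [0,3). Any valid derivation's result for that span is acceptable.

[0,8] S   <
  [0,6] N   <
    [0,3] N\S   >
      [0,1] "song" : (N\S)/S
      [1,3] S   >
        [1,2] "heard" : S/NP
        [2,3] "clearly" : NP
    [3,6] N\(N\S)   <
      [3,5] PP   <
        [3,4] "river" : N
        [4,5] "under" : PP\N
      [5,6] "gave" : (N\(N\S))\PP
  [6,8] S\N   >
    [6,7] "plan" : (S\N)/N
    [7,8] "some" : N

N\S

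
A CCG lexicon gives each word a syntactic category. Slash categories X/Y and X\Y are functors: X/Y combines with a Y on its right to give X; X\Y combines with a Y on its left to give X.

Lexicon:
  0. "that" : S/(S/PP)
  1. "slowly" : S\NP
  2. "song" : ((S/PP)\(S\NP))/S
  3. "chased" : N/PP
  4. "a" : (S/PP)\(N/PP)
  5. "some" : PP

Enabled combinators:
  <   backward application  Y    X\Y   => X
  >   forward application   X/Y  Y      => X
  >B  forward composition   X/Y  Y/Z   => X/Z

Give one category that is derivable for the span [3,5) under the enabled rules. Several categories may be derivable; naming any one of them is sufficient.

[0,6] S   >
  [0,1] "that" : S/(S/PP)
  [1,6] S/PP   <
    [1,2] "slowly" : S\NP
    [2,6] (S/PP)\(S\NP)   >
      [2,3] "song" : ((S/PP)\(S\NP))/S
      [3,6] S   >
        [3,5] S/PP   <
          [3,4] "chased" : N/PP
          [4,5] "a" : (S/PP)\(N/PP)
        [5,6] "some" : PP

S/PP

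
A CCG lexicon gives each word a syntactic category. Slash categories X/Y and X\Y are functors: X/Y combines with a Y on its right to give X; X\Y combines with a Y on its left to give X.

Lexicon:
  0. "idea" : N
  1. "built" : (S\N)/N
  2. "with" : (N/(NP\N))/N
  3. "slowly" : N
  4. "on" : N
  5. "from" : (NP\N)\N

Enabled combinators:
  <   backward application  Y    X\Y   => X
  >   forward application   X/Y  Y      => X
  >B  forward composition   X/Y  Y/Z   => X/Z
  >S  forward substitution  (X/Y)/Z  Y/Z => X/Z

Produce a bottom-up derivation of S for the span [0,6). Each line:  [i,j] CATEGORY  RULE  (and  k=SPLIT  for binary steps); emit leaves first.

[0,6] S   <
  [0,1] "idea" : N
  [1,6] S\N   >
    [1,2] "built" : (S\N)/N
    [2,6] N   >
      [2,4] N/(NP\N)   >
        [2,3] "with" : (N/(NP\N))/N
        [3,4] "slowly" : N
      [4,6] NP\N   <
        [4,5] "on" : N
        [5,6] "from" : (NP\N)\N

[0,1] N  lex  "idea"
[1,2] (S\N)/N  lex  "built"
[2,3] (N/(NP\N))/N  lex  "with"
[3,4] N  lex  "slowly"
[2,4] N/(NP\N)  >  k=3
[4,5] N  lex  "on"
[5,6] (NP\N)\N  lex  "from"
[4,6] NP\N  <  k=5
[2,6] N  >  k=4
[1,6] S\N  >  k=2
[0,6] S  <  k=1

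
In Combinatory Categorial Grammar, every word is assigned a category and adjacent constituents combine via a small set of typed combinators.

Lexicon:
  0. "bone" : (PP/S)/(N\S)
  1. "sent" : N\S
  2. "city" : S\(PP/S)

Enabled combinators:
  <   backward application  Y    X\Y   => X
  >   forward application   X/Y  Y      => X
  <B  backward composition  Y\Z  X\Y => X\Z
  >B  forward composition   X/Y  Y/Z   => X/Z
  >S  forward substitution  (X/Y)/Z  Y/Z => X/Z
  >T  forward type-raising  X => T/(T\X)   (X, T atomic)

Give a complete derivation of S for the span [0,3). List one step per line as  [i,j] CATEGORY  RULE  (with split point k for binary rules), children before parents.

[0,1] (PP/S)/(N\S)  lex  "bone"
[1,2] N\S  lex  "sent"
[0,2] PP/S  >  k=1
[2,3] S\(PP/S)  lex  "city"
[0,3] S  <  k=2

[0,3] S   <
  [0,2] PP/S   >
    [0,1] "bone" : (PP/S)/(N\S)
    [1,2] "sent" : N\S
  [2,3] "city" : S\(PP/S)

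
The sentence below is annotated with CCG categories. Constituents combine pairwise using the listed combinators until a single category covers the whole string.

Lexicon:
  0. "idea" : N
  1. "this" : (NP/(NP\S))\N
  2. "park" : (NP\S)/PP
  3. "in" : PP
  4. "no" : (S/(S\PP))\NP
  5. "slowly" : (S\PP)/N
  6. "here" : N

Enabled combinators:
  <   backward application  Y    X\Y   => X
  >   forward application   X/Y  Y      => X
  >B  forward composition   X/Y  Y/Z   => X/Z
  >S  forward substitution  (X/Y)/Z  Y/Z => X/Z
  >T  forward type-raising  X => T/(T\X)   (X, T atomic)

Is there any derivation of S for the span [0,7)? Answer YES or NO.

YES

[0,7] S   >
  [0,5] S/(S\PP)   <
    [0,4] NP   >
      [0,2] NP/(NP\S)   <
        [0,1] "idea" : N
        [1,2] "this" : (NP/(NP\S))\N
      [2,4] NP\S   >
        [2,3] "park" : (NP\S)/PP
        [3,4] "in" : PP
    [4,5] "no" : (S/(S\PP))\NP
  [5,7] S\PP   >
    [5,6] "slowly" : (S\PP)/N
    [6,7] "here" : N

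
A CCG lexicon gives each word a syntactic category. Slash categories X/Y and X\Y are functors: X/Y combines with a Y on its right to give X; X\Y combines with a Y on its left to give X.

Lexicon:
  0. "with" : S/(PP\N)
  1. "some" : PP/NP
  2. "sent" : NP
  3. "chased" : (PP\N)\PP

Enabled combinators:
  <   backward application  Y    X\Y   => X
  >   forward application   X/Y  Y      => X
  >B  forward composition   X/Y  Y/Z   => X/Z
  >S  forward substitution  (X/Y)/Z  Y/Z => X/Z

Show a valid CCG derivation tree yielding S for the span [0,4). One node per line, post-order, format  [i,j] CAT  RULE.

[0,1] S/(PP\N)  lex  "with"
[1,2] PP/NP  lex  "some"
[2,3] NP  lex  "sent"
[1,3] PP  >  k=2
[3,4] (PP\N)\PP  lex  "chased"
[1,4] PP\N  <  k=3
[0,4] S  >  k=1

[0,4] S   >
  [0,1] "with" : S/(PP\N)
  [1,4] PP\N   <
    [1,3] PP   >
      [1,2] "some" : PP/NP
      [2,3] "sent" : NP
    [3,4] "chased" : (PP\N)\PP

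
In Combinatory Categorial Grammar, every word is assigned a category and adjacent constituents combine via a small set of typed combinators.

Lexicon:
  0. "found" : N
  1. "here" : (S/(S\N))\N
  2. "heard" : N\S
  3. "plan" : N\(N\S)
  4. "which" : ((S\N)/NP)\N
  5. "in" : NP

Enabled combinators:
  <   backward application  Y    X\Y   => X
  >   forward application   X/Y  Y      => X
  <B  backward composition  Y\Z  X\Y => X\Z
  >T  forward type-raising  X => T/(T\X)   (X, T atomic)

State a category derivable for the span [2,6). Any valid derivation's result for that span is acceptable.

[0,6] S   >
  [0,2] S/(S\N)   <
    [0,1] "found" : N
    [1,2] "here" : (S/(S\N))\N
  [2,6] S\N   >
    [2,5] (S\N)/NP   <
      [2,4] N   <
        [2,3] "heard" : N\S
        [3,4] "plan" : N\(N\S)
      [4,5] "which" : ((S\N)/NP)\N
    [5,6] "in" : NP

S\N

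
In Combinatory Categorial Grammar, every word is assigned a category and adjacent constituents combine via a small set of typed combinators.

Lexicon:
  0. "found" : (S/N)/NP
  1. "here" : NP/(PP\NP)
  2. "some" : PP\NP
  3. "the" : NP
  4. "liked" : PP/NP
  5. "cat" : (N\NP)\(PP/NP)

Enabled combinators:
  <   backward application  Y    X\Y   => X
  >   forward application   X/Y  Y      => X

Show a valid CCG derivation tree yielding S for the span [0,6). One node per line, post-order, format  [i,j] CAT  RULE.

[0,6] S   >
  [0,3] S/N   >
    [0,1] "found" : (S/N)/NP
    [1,3] NP   >
      [1,2] "here" : NP/(PP\NP)
      [2,3] "some" : PP\NP
  [3,6] N   <
    [3,4] "the" : NP
    [4,6] N\NP   <
      [4,5] "liked" : PP/NP
      [5,6] "cat" : (N\NP)\(PP/NP)

[0,1] (S/N)/NP  lex  "found"
[1,2] NP/(PP\NP)  lex  "here"
[2,3] PP\NP  lex  "some"
[1,3] NP  >  k=2
[0,3] S/N  >  k=1
[3,4] NP  lex  "the"
[4,5] PP/NP  lex  "liked"
[5,6] (N\NP)\(PP/NP)  lex  "cat"
[4,6] N\NP  <  k=5
[3,6] N  <  k=4
[0,6] S  >  k=3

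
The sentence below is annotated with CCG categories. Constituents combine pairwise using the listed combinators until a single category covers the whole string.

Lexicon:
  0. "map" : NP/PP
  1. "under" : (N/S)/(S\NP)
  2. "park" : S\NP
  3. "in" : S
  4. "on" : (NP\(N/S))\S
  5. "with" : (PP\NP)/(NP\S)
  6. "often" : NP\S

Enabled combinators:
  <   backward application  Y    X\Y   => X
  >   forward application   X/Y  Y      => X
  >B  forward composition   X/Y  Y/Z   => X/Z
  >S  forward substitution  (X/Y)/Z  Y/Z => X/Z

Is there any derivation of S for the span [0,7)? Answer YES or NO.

NP/PP (N/S)/(S\NP) S\NP S (NP\(N/S))\S (PP\NP)/(NP\S) NP\S
CKY chart[0,7] = {NP}; S ∉ chart

NO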